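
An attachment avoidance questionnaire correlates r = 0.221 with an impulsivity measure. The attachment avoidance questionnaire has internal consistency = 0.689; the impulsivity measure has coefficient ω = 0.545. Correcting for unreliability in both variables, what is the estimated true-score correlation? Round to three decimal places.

r_true = r_obs / √(r_xx · r_yy) = 0.221 / √(0.689 × 0.545) = 0.221 / √0.375505 = 0.221 / 0.6128 ≈ 0.361.

0.361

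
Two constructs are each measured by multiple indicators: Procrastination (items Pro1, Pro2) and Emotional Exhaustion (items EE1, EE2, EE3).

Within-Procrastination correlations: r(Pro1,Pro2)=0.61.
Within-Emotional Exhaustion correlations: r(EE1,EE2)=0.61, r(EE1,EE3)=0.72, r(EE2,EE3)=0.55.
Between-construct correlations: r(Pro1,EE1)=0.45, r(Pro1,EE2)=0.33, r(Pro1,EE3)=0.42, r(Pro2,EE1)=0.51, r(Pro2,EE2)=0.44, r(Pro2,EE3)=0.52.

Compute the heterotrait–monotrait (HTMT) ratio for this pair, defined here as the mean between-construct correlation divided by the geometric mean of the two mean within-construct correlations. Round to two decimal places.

0.72

Mean heterotrait r = 2.67/6 = 0.4450.
Mean within-Pro = 0.61/1 = 0.6100; mean within-EE = 1.88/3 = 0.6267.
Geometric mean = √(0.6100 × 0.6267) = 0.6183.
HTMT = 0.4450 / 0.6183 = 0.72.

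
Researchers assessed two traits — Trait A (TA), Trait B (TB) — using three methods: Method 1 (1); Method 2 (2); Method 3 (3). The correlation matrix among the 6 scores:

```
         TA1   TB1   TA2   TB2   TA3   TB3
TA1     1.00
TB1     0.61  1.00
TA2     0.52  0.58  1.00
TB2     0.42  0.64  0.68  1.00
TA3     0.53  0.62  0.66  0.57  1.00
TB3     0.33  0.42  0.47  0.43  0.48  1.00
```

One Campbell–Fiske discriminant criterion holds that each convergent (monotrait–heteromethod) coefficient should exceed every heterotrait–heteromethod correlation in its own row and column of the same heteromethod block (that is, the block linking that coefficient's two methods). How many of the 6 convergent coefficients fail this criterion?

4

Convergent coefficients and their comparison sets:
TA (methods 1·2): 0.52 vs {0.42, 0.58} → fail.
TA (methods 1·3): 0.53 vs {0.33, 0.62} → fail.
TA (methods 2·3): 0.66 vs {0.47, 0.57} → pass.
TB (methods 1·2): 0.64 vs {0.58, 0.42} → pass.
TB (methods 1·3): 0.42 vs {0.62, 0.33} → fail.
TB (methods 2·3): 0.43 vs {0.57, 0.47} → fail.
4 of 6 fail.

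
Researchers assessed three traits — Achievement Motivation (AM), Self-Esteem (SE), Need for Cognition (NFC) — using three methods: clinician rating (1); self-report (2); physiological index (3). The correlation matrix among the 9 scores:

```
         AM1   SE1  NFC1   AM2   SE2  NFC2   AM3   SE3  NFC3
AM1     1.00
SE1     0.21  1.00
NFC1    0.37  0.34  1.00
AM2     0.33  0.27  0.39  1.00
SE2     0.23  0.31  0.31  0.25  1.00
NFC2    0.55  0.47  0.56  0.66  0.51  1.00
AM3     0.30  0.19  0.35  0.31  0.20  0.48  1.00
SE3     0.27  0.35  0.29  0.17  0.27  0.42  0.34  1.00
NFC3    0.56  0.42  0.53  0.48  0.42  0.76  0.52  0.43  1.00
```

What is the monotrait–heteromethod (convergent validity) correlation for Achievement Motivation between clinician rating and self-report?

Same trait (AM), different methods: r(AM1, AM2) = 0.33.

0.33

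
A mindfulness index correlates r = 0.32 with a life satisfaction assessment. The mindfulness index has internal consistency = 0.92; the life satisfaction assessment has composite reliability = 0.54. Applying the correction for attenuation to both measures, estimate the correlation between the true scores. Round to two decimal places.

r_true = r_obs / √(r_xx · r_yy) = 0.32 / √(0.92 × 0.54) = 0.32 / √0.4968 = 0.32 / 0.7048 ≈ 0.45.

0.45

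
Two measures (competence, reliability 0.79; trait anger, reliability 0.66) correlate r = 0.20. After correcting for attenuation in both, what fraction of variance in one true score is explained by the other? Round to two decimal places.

0.08

Disattenuated r = 0.20 / √(0.79 × 0.66) = 0.20 / 0.7221 = 0.2770.
Shared true-score variance = 0.2770² = 0.0767 ≈ 0.08.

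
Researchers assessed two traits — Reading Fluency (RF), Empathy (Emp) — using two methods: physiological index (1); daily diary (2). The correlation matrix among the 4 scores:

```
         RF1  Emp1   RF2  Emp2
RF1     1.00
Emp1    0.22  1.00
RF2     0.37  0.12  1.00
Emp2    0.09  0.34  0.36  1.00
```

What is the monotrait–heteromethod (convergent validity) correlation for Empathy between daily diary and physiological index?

Same trait (Emp), different methods: r(Emp2, Emp1) = 0.34.

0.34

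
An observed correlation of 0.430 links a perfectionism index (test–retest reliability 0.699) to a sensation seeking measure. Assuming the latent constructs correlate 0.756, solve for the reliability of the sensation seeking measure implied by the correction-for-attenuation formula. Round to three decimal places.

r_true = r_obs / √(r_xx · r_yy) ⇒ 0.756 = 0.430 / √(0.699 · r_yy).
√(0.699 · r_yy) = 0.430 / 0.756 = 0.5688; 0.699 · r_yy = 0.3235; r_yy = 0.3235 / 0.699 ≈ 0.463.

0.463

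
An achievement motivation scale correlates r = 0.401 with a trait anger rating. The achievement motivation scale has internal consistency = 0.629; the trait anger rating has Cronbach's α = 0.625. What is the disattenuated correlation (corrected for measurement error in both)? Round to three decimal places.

0.640

r_true = r_obs / √(r_xx · r_yy) = 0.401 / √(0.629 × 0.625) = 0.401 / √0.393125 = 0.401 / 0.6270 ≈ 0.640.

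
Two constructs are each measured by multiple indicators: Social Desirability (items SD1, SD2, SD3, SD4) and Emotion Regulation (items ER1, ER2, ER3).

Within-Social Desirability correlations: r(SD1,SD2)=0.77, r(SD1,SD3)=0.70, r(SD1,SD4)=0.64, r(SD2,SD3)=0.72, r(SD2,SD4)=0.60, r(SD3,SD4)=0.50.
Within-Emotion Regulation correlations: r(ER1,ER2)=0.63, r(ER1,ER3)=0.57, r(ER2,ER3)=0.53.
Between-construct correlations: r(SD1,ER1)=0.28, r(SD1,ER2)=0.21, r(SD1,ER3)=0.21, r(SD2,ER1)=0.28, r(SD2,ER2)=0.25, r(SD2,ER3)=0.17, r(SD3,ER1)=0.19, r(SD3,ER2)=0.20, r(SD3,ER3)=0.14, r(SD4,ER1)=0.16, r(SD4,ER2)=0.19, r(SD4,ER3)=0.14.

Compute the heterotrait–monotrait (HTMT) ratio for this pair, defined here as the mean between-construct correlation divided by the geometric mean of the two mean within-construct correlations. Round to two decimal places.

0.33

Mean between = 2.42/12 = 0.2017.
Mean within-SD = 3.93/6 = 0.6550; mean within-ER = 1.73/3 = 0.5767.
Geometric mean = √(0.6550 × 0.5767) = 0.6146.
HTMT = 0.2017 / 0.6146 = 0.33.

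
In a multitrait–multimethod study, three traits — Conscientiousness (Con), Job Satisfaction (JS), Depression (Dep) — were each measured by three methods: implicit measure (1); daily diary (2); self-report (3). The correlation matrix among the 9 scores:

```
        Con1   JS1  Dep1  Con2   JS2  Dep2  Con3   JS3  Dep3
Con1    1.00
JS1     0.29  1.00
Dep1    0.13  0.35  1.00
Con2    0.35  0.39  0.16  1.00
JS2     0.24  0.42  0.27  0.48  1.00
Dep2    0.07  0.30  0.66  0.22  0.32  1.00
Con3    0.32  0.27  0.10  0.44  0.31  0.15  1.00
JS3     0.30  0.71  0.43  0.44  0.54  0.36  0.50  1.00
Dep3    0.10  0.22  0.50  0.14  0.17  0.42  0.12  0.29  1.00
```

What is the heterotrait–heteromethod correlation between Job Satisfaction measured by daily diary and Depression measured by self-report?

0.17

Different traits and methods: r(JS2, Dep3) = 0.17.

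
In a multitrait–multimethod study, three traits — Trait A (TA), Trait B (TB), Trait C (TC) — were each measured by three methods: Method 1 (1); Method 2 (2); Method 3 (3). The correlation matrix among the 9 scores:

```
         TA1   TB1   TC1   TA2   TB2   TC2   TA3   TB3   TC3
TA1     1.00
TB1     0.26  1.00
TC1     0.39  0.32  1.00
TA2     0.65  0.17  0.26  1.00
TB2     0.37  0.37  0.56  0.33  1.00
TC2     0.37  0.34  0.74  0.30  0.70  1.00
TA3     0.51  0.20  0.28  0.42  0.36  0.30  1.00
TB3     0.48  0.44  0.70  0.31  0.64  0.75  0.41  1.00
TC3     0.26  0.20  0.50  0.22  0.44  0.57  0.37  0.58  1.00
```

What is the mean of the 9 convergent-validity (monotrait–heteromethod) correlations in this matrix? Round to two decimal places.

0.54

Convergent values: 0.65, 0.51, 0.42, 0.37, 0.44, 0.64, 0.74, 0.50, 0.57; mean = 4.84/9 = 0.54.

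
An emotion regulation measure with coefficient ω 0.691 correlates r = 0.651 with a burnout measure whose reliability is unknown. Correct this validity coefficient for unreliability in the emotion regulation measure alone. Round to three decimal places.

0.783

Single correction: r_c = r_obs / √r_xx = 0.651 / √0.691 = 0.651 / 0.8313 ≈ 0.783.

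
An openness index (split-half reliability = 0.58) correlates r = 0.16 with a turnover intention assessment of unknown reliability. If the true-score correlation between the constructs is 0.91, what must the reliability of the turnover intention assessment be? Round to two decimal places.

r_true = r_obs / √(r_xx · r_yy) ⇒ 0.91 = 0.16 / √(0.58 · r_yy).
√(0.58 · r_yy) = 0.16 / 0.91 = 0.1758; 0.58 · r_yy = 0.0309; r_yy = 0.0309 / 0.58 ≈ 0.05.

0.05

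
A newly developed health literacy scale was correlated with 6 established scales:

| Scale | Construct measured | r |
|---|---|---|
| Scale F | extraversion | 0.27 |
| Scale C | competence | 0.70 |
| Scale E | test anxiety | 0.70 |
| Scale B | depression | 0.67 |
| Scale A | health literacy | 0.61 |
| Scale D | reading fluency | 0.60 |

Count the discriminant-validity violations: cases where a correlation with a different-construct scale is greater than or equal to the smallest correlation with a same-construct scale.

3

Convergent (same construct = health literacy): Scale A.
Smallest convergent = 0.61. Discriminant values: 0.27, 0.70, 0.70, 0.67, 0.60; count ≥ 0.61 → 3.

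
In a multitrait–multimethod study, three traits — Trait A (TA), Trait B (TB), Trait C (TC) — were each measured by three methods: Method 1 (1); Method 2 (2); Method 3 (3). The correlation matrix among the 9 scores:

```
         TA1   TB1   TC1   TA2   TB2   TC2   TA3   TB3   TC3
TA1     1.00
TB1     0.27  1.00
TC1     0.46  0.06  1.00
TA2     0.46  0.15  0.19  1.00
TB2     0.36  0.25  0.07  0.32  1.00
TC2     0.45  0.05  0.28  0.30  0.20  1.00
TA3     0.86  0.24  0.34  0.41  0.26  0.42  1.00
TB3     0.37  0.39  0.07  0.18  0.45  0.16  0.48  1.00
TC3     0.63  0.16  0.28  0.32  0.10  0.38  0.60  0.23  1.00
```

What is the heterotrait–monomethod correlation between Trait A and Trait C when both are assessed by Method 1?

Different traits, same method: r(TA1, TC1) = 0.46.

0.46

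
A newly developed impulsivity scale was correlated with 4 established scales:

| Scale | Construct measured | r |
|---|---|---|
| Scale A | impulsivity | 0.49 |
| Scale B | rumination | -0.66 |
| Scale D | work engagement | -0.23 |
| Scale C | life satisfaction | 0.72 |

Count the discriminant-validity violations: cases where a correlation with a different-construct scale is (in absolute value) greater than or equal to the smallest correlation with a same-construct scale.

Convergent (same construct = impulsivity): Scale A.
Smallest convergent = 0.49. Discriminant |r|: 0.66, 0.23, 0.72; count ≥ 0.49 → 2.

2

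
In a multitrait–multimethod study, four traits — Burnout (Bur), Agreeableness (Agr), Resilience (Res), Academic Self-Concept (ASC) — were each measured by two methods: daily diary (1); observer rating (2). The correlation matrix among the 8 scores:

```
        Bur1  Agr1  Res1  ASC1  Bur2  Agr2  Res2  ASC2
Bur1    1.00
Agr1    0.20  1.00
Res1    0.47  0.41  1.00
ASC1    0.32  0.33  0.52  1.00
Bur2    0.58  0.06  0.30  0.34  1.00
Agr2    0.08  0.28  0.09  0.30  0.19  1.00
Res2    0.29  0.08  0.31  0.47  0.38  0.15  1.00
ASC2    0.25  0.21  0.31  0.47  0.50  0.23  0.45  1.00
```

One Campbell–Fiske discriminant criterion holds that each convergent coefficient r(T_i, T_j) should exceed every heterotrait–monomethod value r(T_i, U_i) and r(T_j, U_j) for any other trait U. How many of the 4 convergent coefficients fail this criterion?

Convergent coefficients and their comparison sets:
Bur (methods 1·2): 0.58 vs {0.20, 0.19, 0.47, 0.38, 0.32, 0.50} → pass.
Agr (methods 1·2): 0.28 vs {0.20, 0.19, 0.41, 0.15, 0.33, 0.23} → fail.
Res (methods 1·2): 0.31 vs {0.47, 0.38, 0.41, 0.15, 0.52, 0.45} → fail.
ASC (methods 1·2): 0.47 vs {0.32, 0.50, 0.33, 0.23, 0.52, 0.45} → fail.
3 of 4 fail.

3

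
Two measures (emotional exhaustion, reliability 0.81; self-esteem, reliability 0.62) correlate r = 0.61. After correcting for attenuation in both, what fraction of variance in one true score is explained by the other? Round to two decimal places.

Disattenuated r = 0.61 / √(0.81 × 0.62) = 0.61 / 0.7087 = 0.8607.
Shared true-score variance = 0.8607² = 0.7408 ≈ 0.74.

0.74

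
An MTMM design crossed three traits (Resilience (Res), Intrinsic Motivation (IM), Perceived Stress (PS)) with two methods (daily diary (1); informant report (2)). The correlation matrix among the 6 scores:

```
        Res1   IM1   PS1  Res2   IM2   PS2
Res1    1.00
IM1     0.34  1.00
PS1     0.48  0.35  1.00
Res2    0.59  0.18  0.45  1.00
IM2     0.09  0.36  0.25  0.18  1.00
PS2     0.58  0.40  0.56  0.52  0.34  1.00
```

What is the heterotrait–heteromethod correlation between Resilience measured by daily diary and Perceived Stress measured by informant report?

Different traits and methods: r(Res1, PS2) = 0.58.

0.58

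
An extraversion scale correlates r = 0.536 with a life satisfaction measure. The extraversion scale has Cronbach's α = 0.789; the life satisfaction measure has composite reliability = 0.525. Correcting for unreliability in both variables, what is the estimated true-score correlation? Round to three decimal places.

0.833

r_true = r_obs / √(r_xx · r_yy) = 0.536 / √(0.789 × 0.525) = 0.536 / √0.414225 = 0.536 / 0.6436 ≈ 0.833.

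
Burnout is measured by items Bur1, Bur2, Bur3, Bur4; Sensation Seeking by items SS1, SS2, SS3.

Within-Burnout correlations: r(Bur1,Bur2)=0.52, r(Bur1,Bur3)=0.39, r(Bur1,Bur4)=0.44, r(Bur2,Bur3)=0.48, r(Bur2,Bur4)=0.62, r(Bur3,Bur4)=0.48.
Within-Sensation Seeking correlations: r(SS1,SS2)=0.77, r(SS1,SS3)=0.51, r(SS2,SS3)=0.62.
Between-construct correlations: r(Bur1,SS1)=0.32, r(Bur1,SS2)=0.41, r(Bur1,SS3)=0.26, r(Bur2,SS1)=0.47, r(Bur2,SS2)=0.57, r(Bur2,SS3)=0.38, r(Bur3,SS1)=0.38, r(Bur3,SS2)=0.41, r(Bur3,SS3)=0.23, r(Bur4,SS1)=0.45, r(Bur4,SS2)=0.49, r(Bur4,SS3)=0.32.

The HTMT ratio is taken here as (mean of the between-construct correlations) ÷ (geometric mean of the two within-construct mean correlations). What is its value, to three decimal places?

0.703

Between-construct mean = 4.69/12 = 0.3908.
Mean within-Bur = 2.93/6 = 0.4883; mean within-SS = 1.90/3 = 0.6333.
Geometric mean = √(0.4883 × 0.6333) = 0.5561.
HTMT = 0.3908 / 0.5561 = 0.703.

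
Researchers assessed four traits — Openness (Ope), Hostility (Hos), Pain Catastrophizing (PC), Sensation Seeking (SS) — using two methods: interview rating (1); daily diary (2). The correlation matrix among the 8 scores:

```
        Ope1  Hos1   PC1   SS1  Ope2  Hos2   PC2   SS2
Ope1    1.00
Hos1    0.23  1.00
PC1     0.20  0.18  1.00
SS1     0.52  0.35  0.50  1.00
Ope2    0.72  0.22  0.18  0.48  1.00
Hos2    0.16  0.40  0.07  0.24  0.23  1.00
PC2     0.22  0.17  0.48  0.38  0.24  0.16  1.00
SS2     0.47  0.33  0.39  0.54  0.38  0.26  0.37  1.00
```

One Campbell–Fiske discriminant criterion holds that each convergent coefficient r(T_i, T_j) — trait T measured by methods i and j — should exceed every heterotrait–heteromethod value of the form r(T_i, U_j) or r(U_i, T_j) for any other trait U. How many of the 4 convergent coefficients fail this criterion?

Checking each validity diagonal entry against its comparison values:
Ope (methods 1·2): 0.72 vs {0.16, 0.22, 0.22, 0.18, 0.47, 0.48} → pass.
Hos (methods 1·2): 0.40 vs {0.22, 0.16, 0.17, 0.07, 0.33, 0.24} → pass.
PC (methods 1·2): 0.48 vs {0.18, 0.22, 0.07, 0.17, 0.39, 0.38} → pass.
SS (methods 1·2): 0.54 vs {0.48, 0.47, 0.24, 0.33, 0.38, 0.39} → pass.
0 of 4 fail.

0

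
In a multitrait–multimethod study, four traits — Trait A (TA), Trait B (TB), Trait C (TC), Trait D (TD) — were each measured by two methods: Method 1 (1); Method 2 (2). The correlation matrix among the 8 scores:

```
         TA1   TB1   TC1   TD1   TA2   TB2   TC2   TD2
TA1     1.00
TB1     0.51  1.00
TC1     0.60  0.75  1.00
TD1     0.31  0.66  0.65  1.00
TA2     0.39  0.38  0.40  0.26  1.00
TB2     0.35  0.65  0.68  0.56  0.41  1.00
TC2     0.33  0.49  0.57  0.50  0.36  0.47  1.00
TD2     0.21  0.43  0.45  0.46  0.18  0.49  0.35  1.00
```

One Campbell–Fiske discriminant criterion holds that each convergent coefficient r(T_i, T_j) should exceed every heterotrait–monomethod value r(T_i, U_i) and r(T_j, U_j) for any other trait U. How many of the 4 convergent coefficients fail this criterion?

Checking each validity diagonal entry against its comparison values:
TA (methods 1·2): 0.39 vs {0.51, 0.41, 0.60, 0.36, 0.31, 0.18} → fail.
TB (methods 1·2): 0.65 vs {0.51, 0.41, 0.75, 0.47, 0.66, 0.49} → fail.
TC (methods 1·2): 0.57 vs {0.60, 0.36, 0.75, 0.47, 0.65, 0.35} → fail.
TD (methods 1·2): 0.46 vs {0.31, 0.18, 0.66, 0.49, 0.65, 0.35} → fail.
4 of 4 fail.

4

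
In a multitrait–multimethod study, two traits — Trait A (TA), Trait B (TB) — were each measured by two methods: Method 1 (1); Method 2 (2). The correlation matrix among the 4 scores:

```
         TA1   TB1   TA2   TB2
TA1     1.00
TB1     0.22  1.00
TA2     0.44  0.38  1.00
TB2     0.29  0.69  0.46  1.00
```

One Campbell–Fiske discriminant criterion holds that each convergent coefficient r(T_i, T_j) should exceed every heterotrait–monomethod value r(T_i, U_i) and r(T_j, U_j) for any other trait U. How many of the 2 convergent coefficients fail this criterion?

Each convergent coefficient versus the relevant comparison correlations:
TA (methods 1·2): 0.44 vs {0.22, 0.46} → fail.
TB (methods 1·2): 0.69 vs {0.22, 0.46} → pass.
1 of 2 fail.

1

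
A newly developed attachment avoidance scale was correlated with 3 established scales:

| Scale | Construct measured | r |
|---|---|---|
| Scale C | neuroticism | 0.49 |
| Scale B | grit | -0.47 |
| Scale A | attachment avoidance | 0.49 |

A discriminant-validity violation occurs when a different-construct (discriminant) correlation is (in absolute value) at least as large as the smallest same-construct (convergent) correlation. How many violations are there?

1

Convergent (same construct = attachment avoidance): Scale A.
Smallest convergent = 0.49. Discriminant |r|: 0.49, 0.47; count ≥ 0.49 → 1.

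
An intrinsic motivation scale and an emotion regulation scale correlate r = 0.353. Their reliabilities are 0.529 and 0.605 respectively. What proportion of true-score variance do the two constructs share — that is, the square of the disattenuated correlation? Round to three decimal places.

0.389

Disattenuated r = 0.353 / √(0.529 × 0.605) = 0.353 / 0.5657 = 0.6240.
Shared true-score variance = 0.6240² = 0.3894 ≈ 0.389.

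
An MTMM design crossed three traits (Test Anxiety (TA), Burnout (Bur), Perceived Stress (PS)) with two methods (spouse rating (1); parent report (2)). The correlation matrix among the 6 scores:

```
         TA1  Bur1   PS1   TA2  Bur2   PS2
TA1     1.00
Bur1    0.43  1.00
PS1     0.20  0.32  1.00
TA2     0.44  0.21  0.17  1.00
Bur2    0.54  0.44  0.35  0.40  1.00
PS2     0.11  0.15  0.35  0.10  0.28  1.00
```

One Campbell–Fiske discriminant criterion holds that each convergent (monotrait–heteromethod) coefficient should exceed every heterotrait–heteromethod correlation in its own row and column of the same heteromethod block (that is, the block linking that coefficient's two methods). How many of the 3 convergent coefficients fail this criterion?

3

Each convergent coefficient versus the relevant comparison correlations:
TA (methods 1·2): 0.44 vs {0.54, 0.21, 0.11, 0.17} → fail.
Bur (methods 1·2): 0.44 vs {0.21, 0.54, 0.15, 0.35} → fail.
PS (methods 1·2): 0.35 vs {0.17, 0.11, 0.35, 0.15} → fail.
3 of 3 fail.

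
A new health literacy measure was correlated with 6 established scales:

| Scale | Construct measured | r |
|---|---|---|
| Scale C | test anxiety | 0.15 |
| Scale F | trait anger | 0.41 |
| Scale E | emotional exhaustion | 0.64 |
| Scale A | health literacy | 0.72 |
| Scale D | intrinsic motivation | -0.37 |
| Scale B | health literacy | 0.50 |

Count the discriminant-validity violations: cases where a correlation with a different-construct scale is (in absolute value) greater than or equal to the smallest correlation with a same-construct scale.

Convergent (same construct = health literacy): Scale A, Scale B.
Smallest convergent = 0.50. Discriminant |r|: 0.15, 0.41, 0.64, 0.37; count ≥ 0.50 → 1.

1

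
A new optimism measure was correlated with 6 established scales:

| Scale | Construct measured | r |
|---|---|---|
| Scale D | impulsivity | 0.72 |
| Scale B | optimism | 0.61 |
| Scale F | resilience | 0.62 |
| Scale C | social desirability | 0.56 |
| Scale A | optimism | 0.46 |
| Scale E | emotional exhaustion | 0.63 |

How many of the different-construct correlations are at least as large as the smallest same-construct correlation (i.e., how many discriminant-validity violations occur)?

4

Convergent (same construct = optimism): Scale B, Scale A.
Smallest convergent = 0.46. Discriminant values: 0.72, 0.62, 0.56, 0.63; count ≥ 0.46 → 4.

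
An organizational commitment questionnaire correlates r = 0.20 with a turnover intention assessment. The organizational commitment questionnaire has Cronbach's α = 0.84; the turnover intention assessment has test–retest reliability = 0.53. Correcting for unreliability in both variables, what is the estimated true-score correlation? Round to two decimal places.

0.30

r_true = r_obs / √(r_xx · r_yy) = 0.20 / √(0.84 × 0.53) = 0.20 / √0.4452 = 0.20 / 0.6672 ≈ 0.30.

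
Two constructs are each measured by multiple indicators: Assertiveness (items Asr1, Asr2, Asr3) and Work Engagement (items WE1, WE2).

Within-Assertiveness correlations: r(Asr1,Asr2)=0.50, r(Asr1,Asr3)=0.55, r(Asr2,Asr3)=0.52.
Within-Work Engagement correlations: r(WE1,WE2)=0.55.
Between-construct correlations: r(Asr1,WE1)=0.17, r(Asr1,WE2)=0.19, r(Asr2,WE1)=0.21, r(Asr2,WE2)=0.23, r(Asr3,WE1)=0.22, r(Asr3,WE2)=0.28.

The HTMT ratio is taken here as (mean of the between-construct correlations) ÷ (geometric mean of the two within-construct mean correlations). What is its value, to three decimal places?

0.404

Between-construct mean = 1.30/6 = 0.2167.
Mean within-Asr = 1.57/3 = 0.5233; mean within-WE = 0.55/1 = 0.5500.
Geometric mean = √(0.5233 × 0.5500) = 0.5365.
HTMT = 0.2167 / 0.5365 = 0.404.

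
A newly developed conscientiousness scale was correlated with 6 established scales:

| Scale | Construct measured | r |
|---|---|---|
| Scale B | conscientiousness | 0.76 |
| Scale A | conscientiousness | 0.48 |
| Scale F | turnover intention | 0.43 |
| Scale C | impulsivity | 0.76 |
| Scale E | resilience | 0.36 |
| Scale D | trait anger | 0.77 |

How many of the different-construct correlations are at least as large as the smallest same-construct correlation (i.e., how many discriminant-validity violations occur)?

2

Convergent (same construct = conscientiousness): Scale B, Scale A.
Smallest convergent = 0.48. Discriminant values: 0.43, 0.76, 0.36, 0.77; count ≥ 0.48 → 2.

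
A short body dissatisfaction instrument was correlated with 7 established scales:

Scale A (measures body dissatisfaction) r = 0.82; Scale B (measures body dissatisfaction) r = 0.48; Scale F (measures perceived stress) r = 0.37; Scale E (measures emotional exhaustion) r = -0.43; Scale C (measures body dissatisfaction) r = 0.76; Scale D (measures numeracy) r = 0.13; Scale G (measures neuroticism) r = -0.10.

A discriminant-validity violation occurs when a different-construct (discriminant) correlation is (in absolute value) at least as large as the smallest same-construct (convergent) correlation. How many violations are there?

0

Convergent (same construct = body dissatisfaction): Scale A, Scale B, Scale C.
Smallest convergent = 0.48. Discriminant |r|: 0.37, 0.43, 0.13, 0.10; count ≥ 0.48 → 0.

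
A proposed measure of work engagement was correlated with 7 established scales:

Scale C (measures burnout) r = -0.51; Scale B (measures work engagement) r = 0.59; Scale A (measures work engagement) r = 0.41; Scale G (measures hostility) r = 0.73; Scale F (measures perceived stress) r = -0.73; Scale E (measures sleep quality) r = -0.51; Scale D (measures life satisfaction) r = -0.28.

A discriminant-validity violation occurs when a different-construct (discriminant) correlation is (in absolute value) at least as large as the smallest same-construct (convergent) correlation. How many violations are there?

4

Convergent (same construct = work engagement): Scale B, Scale A.
Smallest convergent = 0.41. Discriminant |r|: 0.51, 0.73, 0.73, 0.51, 0.28; count ≥ 0.41 → 4.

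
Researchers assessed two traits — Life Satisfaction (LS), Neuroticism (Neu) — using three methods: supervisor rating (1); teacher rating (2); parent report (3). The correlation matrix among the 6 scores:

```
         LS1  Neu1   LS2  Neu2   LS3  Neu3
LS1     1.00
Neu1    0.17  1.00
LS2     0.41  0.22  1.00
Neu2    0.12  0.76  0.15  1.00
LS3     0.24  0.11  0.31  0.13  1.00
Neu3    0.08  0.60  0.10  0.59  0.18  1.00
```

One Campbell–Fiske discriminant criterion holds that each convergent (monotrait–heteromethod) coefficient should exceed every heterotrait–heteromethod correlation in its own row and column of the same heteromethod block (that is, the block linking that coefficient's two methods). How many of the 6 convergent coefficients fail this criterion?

Checking each validity diagonal entry against its comparison values:
LS (methods 1·2): 0.41 vs {0.12, 0.22} → pass.
LS (methods 1·3): 0.24 vs {0.08, 0.11} → pass.
LS (methods 2·3): 0.31 vs {0.10, 0.13} → pass.
Neu (methods 1·2): 0.76 vs {0.22, 0.12} → pass.
Neu (methods 1·3): 0.60 vs {0.11, 0.08} → pass.
Neu (methods 2·3): 0.59 vs {0.13, 0.10} → pass.
0 of 6 fail.

0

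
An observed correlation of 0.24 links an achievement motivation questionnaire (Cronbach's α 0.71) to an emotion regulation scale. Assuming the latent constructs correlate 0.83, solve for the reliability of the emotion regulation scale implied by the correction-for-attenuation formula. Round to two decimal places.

r_true = r_obs / √(r_xx · r_yy) ⇒ 0.83 = 0.24 / √(0.71 · r_yy).
√(0.71 · r_yy) = 0.24 / 0.83 = 0.2892; 0.71 · r_yy = 0.0836; r_yy = 0.0836 / 0.71 ≈ 0.12.

0.12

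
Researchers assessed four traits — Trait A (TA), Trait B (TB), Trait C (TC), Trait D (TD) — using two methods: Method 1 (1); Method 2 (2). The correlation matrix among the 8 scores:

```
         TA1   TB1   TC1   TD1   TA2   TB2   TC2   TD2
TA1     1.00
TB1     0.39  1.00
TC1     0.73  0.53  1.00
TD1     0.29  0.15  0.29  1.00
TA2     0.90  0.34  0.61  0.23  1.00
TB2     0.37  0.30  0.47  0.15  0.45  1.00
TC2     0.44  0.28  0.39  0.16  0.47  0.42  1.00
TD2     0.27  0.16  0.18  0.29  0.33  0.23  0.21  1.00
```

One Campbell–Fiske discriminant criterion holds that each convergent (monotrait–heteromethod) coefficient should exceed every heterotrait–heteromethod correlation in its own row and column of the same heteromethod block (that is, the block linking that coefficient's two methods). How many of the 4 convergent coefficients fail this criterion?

2

Checking each validity diagonal entry against its comparison values:
TA (methods 1·2): 0.90 vs {0.37, 0.34, 0.44, 0.61, 0.27, 0.23} → pass.
TB (methods 1·2): 0.30 vs {0.34, 0.37, 0.28, 0.47, 0.16, 0.15} → fail.
TC (methods 1·2): 0.39 vs {0.61, 0.44, 0.47, 0.28, 0.18, 0.16} → fail.
TD (methods 1·2): 0.29 vs {0.23, 0.27, 0.15, 0.16, 0.16, 0.18} → pass.
2 of 4 fail.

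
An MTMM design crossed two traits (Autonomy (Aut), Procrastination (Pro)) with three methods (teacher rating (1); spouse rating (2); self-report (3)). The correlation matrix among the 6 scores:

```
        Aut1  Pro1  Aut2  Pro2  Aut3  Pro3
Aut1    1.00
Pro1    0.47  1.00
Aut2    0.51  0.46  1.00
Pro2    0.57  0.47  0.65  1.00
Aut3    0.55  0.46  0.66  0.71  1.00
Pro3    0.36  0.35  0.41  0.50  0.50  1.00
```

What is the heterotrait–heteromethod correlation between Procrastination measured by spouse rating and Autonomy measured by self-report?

Different traits and methods: r(Pro2, Aut3) = 0.71.

0.71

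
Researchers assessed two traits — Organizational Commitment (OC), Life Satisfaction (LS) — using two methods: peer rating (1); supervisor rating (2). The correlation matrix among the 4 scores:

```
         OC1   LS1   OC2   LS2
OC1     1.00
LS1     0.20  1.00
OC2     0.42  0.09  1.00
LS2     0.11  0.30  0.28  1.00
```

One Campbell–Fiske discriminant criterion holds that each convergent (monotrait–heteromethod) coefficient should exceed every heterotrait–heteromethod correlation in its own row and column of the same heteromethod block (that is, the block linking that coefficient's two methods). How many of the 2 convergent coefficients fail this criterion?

0

Checking each validity diagonal entry against its comparison values:
OC (methods 1·2): 0.42 vs {0.11, 0.09} → pass.
LS (methods 1·2): 0.30 vs {0.09, 0.11} → pass.
0 of 2 fail.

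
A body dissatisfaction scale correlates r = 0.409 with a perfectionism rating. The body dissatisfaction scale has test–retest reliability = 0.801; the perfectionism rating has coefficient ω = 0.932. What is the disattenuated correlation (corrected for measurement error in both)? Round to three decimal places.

0.473

r_true = r_obs / √(r_xx · r_yy) = 0.409 / √(0.801 × 0.932) = 0.409 / √0.746532 = 0.409 / 0.8640 ≈ 0.473.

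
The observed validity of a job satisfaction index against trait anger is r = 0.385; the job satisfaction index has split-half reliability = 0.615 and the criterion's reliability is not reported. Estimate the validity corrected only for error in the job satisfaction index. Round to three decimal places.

0.491

Single correction: r_c = r_obs / √r_xx = 0.385 / √0.615 = 0.385 / 0.7842 ≈ 0.491.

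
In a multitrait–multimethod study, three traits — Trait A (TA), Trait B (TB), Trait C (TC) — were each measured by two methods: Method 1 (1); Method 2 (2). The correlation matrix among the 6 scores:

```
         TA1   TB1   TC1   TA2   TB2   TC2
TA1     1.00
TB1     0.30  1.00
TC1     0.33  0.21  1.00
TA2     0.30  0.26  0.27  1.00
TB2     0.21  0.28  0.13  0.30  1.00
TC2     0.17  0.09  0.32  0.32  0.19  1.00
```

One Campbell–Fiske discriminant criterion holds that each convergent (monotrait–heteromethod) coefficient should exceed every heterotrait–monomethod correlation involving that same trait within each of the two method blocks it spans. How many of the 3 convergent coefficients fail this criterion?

3

Checking each validity diagonal entry against its comparison values:
TA (methods 1·2): 0.30 vs {0.30, 0.30, 0.33, 0.32} → fail.
TB (methods 1·2): 0.28 vs {0.30, 0.30, 0.21, 0.19} → fail.
TC (methods 1·2): 0.32 vs {0.33, 0.32, 0.21, 0.19} → fail.
3 of 3 fail.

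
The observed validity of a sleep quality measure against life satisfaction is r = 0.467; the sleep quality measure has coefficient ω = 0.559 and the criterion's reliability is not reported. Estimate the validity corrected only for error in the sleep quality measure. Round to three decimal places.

Single correction: r_c = r_obs / √r_xx = 0.467 / √0.559 = 0.467 / 0.7477 ≈ 0.625.

0.625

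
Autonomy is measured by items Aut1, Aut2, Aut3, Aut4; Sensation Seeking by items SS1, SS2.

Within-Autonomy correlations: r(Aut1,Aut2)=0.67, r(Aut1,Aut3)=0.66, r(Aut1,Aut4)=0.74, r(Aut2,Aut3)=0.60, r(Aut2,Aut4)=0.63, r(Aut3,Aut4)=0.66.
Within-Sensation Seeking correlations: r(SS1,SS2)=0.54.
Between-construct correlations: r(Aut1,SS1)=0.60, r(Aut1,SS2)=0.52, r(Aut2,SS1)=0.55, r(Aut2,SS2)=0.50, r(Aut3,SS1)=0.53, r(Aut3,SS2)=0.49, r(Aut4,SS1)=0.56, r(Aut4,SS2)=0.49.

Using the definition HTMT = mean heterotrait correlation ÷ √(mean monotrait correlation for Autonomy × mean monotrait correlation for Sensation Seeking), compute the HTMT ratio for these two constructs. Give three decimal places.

0.888

Between-construct mean = 4.24/8 = 0.5300.
Mean within-Aut = 3.96/6 = 0.6600; mean within-SS = 0.54/1 = 0.5400.
Geometric mean = √(0.6600 × 0.5400) = 0.5970.
HTMT = 0.5300 / 0.5970 = 0.888.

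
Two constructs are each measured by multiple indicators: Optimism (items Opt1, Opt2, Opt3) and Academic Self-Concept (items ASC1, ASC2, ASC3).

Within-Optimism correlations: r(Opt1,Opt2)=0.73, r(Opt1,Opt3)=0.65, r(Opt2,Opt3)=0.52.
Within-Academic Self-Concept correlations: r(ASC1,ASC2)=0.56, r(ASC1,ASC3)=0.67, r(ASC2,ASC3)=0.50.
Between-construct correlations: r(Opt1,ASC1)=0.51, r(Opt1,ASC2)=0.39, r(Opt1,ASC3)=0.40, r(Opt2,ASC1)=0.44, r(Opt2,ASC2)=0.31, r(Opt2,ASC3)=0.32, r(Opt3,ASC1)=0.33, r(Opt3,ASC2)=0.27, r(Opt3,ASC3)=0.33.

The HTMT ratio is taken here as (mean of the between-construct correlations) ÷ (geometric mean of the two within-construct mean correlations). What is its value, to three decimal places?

0.607

Between-construct mean = 3.30/9 = 0.3667.
Mean within-Opt = 1.90/3 = 0.6333; mean within-ASC = 1.73/3 = 0.5767.
Geometric mean = √(0.6333 × 0.5767) = 0.6043.
HTMT = 0.3667 / 0.6043 = 0.607.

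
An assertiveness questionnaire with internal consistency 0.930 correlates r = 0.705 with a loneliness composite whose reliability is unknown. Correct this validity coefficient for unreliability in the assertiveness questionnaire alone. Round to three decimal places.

0.731

Single correction: r_c = r_obs / √r_xx = 0.705 / √0.930 = 0.705 / 0.9644 ≈ 0.731.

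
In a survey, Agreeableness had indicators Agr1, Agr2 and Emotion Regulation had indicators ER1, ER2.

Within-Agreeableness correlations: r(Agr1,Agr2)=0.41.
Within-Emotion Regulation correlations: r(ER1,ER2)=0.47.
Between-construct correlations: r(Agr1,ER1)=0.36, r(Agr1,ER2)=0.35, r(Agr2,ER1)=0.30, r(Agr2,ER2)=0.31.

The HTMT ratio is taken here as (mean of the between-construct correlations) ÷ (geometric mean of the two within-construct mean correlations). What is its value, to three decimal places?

0.752

Mean between = 1.32/4 = 0.3300.
Mean within-Agr = 0.41/1 = 0.4100; mean within-ER = 0.47/1 = 0.4700.
Geometric mean = √(0.4100 × 0.4700) = 0.4390.
HTMT = 0.3300 / 0.4390 = 0.752.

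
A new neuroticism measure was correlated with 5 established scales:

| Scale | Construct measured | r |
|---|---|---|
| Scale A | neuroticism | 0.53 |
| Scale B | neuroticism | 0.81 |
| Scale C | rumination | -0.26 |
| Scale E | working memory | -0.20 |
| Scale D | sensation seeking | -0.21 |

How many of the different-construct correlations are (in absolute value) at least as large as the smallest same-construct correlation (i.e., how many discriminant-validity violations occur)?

Convergent (same construct = neuroticism): Scale A, Scale B.
Smallest convergent = 0.53. Discriminant |r|: 0.26, 0.20, 0.21; count ≥ 0.53 → 0.

0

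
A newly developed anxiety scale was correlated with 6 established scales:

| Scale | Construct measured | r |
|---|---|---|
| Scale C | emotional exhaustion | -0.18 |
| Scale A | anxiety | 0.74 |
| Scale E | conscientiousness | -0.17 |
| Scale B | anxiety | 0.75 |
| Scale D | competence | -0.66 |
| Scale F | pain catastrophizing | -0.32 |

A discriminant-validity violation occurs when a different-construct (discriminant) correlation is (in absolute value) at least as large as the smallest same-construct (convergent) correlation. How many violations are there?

Convergent (same construct = anxiety): Scale A, Scale B.
Smallest convergent = 0.74. Discriminant |r|: 0.18, 0.17, 0.66, 0.32; count ≥ 0.74 → 0.

0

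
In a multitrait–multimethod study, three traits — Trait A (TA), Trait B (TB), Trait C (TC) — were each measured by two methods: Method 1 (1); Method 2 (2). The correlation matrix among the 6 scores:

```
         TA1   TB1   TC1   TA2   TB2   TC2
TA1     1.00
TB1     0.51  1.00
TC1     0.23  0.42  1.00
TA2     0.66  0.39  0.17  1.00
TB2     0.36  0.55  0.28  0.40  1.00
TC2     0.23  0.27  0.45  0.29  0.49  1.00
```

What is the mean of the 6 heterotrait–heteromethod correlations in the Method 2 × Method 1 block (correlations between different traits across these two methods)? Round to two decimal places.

HTHM values (method 2 × method 1): 0.39, 0.17, 0.36, 0.28, 0.23, 0.27; mean = 1.70/6 = 0.28.

0.28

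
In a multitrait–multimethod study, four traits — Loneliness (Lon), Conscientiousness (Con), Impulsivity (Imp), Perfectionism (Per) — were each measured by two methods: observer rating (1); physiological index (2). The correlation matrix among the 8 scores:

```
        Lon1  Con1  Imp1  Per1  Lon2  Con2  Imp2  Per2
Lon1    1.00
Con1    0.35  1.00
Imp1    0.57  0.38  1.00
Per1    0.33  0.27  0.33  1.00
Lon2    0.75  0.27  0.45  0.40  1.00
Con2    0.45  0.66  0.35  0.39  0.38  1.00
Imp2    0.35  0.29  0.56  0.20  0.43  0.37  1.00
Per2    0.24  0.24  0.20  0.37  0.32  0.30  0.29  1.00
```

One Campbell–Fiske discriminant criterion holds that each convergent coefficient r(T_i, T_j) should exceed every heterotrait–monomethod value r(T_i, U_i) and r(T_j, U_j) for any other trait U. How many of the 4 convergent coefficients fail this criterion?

1

Checking each validity diagonal entry against its comparison values:
Lon (methods 1·2): 0.75 vs {0.35, 0.38, 0.57, 0.43, 0.33, 0.32} → pass.
Con (methods 1·2): 0.66 vs {0.35, 0.38, 0.38, 0.37, 0.27, 0.30} → pass.
Imp (methods 1·2): 0.56 vs {0.57, 0.43, 0.38, 0.37, 0.33, 0.29} → fail.
Per (methods 1·2): 0.37 vs {0.33, 0.32, 0.27, 0.30, 0.33, 0.29} → pass.
1 of 4 fail.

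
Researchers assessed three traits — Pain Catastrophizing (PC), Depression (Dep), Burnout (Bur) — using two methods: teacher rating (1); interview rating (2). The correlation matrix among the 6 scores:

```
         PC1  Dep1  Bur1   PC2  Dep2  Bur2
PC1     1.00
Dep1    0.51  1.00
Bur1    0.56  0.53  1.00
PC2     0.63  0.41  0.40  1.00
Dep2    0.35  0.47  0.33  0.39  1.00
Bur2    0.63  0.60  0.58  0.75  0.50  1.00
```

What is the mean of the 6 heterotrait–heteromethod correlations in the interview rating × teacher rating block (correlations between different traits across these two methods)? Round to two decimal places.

HTHM values (method 2 × method 1): 0.41, 0.40, 0.35, 0.33, 0.63, 0.60; mean = 2.72/6 = 0.45.

0.45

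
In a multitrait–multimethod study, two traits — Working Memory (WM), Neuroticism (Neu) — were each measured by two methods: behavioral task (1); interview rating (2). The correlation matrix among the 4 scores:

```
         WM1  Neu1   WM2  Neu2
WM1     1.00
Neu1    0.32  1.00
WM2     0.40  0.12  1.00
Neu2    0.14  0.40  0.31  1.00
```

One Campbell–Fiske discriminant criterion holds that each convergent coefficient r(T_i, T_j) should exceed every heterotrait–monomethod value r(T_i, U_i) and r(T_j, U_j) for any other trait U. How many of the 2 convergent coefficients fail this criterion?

0

Each convergent coefficient versus the relevant comparison correlations:
WM (methods 1·2): 0.40 vs {0.32, 0.31} → pass.
Neu (methods 1·2): 0.40 vs {0.32, 0.31} → pass.
0 of 2 fail.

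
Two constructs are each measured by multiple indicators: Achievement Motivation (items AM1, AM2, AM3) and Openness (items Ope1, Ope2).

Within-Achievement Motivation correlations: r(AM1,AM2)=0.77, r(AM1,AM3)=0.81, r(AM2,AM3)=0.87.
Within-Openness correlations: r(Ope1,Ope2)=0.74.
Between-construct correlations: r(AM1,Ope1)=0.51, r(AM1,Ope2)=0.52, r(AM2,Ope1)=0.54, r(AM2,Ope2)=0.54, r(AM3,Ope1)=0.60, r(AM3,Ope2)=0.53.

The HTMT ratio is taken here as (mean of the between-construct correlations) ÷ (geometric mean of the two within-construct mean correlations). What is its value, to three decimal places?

0.695

Mean between = 3.24/6 = 0.5400.
Mean within-AM = 2.45/3 = 0.8167; mean within-Ope = 0.74/1 = 0.7400.
Geometric mean = √(0.8167 × 0.7400) = 0.7774.
HTMT = 0.5400 / 0.7774 = 0.695.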